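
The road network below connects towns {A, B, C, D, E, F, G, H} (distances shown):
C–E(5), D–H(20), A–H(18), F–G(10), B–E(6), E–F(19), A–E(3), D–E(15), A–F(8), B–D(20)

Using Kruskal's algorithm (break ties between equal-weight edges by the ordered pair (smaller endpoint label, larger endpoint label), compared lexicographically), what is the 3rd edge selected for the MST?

B-E

Kruskal's algorithm — process edges by increasing weight (ties by edge label):
A–E (3): add — endpoints in different components.
C–E (5): add — endpoints in different components.
B–E (6): add — endpoints in different components.
A–F (8): add — endpoints in different components.
F–G (10): add — endpoints in different components.
D–E (15): add — endpoints in different components.
A–H (18): add — endpoints in different components.
The 3rd edge added is B–E.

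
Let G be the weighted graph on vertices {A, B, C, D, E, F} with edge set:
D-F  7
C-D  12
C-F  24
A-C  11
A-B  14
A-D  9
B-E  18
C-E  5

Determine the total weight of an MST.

Prim, starting at A.
Step 1: frontier [A-D 9, A-C 11, A-B 14] → take A-D (9); add D.
Step 2: frontier [A-C 11, A-B 14, D-F 7, C-D 12] → take D-F (7); add F.
Step 3: frontier [A-C 11, A-B 14, C-D 12, C-F 24] → take A-C (11); add C.
Step 4: frontier [A-B 14, C-E 5] → take C-E (5); add E.
Step 5: frontier [A-B 14, B-E 18] → take A-B (14); add B.
MST edges: A-D, D-F, A-C, C-E, A-B; total weight 9+7+11+5+14 = 46.

46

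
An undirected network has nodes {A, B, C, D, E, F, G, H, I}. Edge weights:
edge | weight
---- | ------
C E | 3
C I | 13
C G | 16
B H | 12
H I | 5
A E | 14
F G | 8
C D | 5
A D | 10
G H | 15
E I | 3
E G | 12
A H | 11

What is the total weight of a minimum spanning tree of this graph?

58

Prim's algorithm from G:
Step 1: cheapest edge leaving the tree is F G (8); add F.
Step 2: cheapest edge leaving the tree is E G (12); add E.
Step 3: cheapest edge leaving the tree is C E (3); add C.
Step 4: cheapest edge leaving the tree is E I (3); add I.
Step 5: cheapest edge leaving the tree is C D (5); add D.
Step 6: cheapest edge leaving the tree is H I (5); add H.
Step 7: cheapest edge leaving the tree is A D (10); add A.
Step 8: cheapest edge leaving the tree is B H (12); add B.
MST edges: F G, E G, C E, E I, C D, H I, A D, B H; total weight 8+12+3+3+5+5+10+12 = 58.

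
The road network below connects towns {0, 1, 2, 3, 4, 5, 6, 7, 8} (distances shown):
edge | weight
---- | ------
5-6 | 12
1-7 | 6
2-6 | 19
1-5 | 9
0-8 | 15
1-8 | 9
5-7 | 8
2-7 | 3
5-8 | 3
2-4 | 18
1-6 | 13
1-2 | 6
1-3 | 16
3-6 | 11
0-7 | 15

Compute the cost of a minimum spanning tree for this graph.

Prim's algorithm from 7:
Step 1: cheapest edge leaving the tree is 2-7 (3); add 2.
Step 2: cheapest edge leaving the tree is 1-2 (6); add 1.
Step 3: cheapest edge leaving the tree is 5-7 (8); add 5.
Step 4: cheapest edge leaving the tree is 5-8 (3); add 8.
Step 5: cheapest edge leaving the tree is 5-6 (12); add 6.
Step 6: cheapest edge leaving the tree is 3-6 (11); add 3.
Step 7: cheapest edge leaving the tree is 0-7 (15); add 0.
Step 8: cheapest edge leaving the tree is 2-4 (18); add 4.
MST edges: 2-7, 1-2, 5-7, 5-8, 5-6, 3-6, 0-7, 2-4; total weight 3+6+8+3+12+11+15+18 = 76.

76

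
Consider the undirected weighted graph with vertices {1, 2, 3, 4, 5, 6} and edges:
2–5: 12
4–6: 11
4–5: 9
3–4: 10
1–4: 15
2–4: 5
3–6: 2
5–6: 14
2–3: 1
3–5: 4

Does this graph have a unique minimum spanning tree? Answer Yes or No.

Yes

Kruskal: consider edges lightest-first.
2–3 (1): add. Components now {1} {2,3} {4} {5} {6}
3–6 (2): add. Components now {1} {2,3,6} {4} {5}
3–5 (4): add. Components now {1} {2,3,5,6} {4}
2–4 (5): add. Components now {1} {2,3,4,5,6}
4–5 (9): skip — 4 and 5 already connected.
3–4 (10): skip — 3 and 4 already connected.
4–6 (11): skip — 4 and 6 already connected.
2–5 (12): skip — 2 and 5 already connected.
5–6 (14): skip — 5 and 6 already connected.
1–4 (15): add. Components now {1,2,3,4,5,6}
Every non-tree edge has weight strictly greater than the heaviest edge on the tree path between its endpoints, so the MST is unique.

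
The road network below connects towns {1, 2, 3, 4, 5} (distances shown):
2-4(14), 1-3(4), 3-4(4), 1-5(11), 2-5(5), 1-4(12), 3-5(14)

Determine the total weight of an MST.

24

Prim, starting at 4.
Step 1: cheapest edge leaving the tree is 3-4 (4); add 3.
Step 2: cheapest edge leaving the tree is 1-3 (4); add 1.
Step 3: cheapest edge leaving the tree is 1-5 (11); add 5.
Step 4: cheapest edge leaving the tree is 2-5 (5); add 2.
MST edges: 3-4, 1-3, 1-5, 2-5; total weight 4+4+11+5 = 24.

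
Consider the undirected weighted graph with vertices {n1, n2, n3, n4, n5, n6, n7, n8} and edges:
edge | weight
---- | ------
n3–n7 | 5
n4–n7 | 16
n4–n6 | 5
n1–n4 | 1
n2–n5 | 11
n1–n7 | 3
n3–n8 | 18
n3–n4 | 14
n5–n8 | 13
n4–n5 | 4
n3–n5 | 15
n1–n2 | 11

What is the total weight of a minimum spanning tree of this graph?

42

Kruskal: consider edges lightest-first.
n1–n4 (1): add — endpoints in different components.
n1–n7 (3): add — endpoints in different components.
n4–n5 (4): add — endpoints in different components.
n3–n7 (5): add — endpoints in different components.
n4–n6 (5): add — endpoints in different components.
n1–n2 (11): add — endpoints in different components.
n2–n5 (11): skip — n5 and n2 already connected.
n5–n8 (13): add — endpoints in different components.
MST edges: n1–n4, n1–n7, n4–n5, n3–n7, n4–n6, n1–n2, n5–n8; total weight 1+3+4+5+5+11+13 = 42.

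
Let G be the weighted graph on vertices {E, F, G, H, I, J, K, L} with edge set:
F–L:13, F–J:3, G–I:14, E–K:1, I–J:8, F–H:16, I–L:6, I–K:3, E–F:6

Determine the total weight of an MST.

49

Sort edges by weight, then run Kruskal:
E–K (1): add — endpoints in different components.
F–J (3): add — endpoints in different components.
I–K (3): add — endpoints in different components.
E–F (6): add — endpoints in different components.
I–L (6): add — endpoints in different components.
I–J (8): skip — I and J already connected.
F–L (13): skip — F and L already connected.
G–I (14): add — endpoints in different components.
F–H (16): add — endpoints in different components.
MST edges: E–K, F–J, I–K, E–F, I–L, G–I, F–H; total weight 1+3+3+6+6+14+16 = 49.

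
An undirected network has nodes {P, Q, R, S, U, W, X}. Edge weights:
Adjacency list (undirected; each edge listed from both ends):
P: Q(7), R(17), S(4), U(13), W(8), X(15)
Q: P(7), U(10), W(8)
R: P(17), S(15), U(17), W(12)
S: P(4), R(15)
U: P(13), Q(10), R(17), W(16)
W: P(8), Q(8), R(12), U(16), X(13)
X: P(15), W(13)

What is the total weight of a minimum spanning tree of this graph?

54

Kruskal: consider edges lightest-first.
P–S (4): add. Components now {W} {P,S} {Q} {R} {X} {U}
P–Q (7): add. Components now {W} {P,Q,S} {R} {X} {U}
P–W (8): add. Components now {P,Q,S,W} {R} {X} {U}
Q–W (8): skip — W and Q already connected.
Q–U (10): add. Components now {P,Q,S,U,W} {R} {X}
R–W (12): add. Components now {P,Q,R,S,U,W} {X}
P–U (13): skip — P and U already connected.
W–X (13): add. Components now {P,Q,R,S,U,W,X}
MST edges: P–S, P–Q, P–W, Q–U, R–W, W–X; total weight 4+7+8+10+12+13 = 54.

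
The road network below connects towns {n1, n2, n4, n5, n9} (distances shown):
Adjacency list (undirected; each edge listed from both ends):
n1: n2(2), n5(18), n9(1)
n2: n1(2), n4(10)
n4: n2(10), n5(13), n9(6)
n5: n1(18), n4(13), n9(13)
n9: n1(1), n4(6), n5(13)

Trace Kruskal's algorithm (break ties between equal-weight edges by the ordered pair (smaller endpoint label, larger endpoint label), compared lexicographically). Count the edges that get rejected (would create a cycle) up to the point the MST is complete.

Kruskal: consider edges lightest-first.
n1-n9 (1): add. Components now {n1,n9} {n2} {n5} {n4}
n1-n2 (2): add. Components now {n1,n2,n9} {n5} {n4}
n4-n9 (6): add. Components now {n1,n2,n4,n9} {n5}
n2-n4 (10): skip — n2 and n4 already connected.
n4-n5 (13): add. Components now {n1,n2,n4,n5,n9}
Edges rejected before the tree was complete: 1.

1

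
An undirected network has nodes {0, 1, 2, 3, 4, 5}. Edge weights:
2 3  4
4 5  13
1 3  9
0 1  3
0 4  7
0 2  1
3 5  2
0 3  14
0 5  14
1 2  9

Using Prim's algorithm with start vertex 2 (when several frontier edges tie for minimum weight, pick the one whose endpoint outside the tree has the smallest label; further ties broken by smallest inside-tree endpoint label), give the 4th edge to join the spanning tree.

3-5

Prim, starting at 2.
Step 1: cheapest edge leaving the tree is 0 2 (1); add 0.
Step 2: cheapest edge leaving the tree is 0 1 (3); add 1.
Step 3: cheapest edge leaving the tree is 2 3 (4); add 3.
Step 4: cheapest edge leaving the tree is 3 5 (2); add 5.
Step 5: cheapest edge leaving the tree is 0 4 (7); add 4.
The 4th edge added is 3 5.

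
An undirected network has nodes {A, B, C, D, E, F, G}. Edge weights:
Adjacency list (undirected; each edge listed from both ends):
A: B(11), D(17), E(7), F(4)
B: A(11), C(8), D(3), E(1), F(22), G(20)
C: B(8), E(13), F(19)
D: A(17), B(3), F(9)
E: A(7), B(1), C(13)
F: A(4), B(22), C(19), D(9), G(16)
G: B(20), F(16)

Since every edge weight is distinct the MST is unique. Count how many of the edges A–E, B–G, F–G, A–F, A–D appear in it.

3

Kruskal: consider edges lightest-first.
B–E (1): add. Components now {A} {B,E} {C} {D} {F} {G}
B–D (3): add. Components now {A} {B,D,E} {C} {F} {G}
A–F (4): add. Components now {A,F} {B,D,E} {C} {G}
A–E (7): add. Components now {A,B,D,E,F} {C} {G}
B–C (8): add. Components now {A,B,C,D,E,F} {G}
D–F (9): skip — D and F already connected.
A–B (11): skip — A and B already connected.
C–E (13): skip — C and E already connected.
F–G (16): add. Components now {A,B,C,D,E,F,G}
MST edge set: {B–E, B–D, A–F, A–E, B–C, F–G}.
Of the listed edges, {A–E, F–G, A–F} are in the MST → 3.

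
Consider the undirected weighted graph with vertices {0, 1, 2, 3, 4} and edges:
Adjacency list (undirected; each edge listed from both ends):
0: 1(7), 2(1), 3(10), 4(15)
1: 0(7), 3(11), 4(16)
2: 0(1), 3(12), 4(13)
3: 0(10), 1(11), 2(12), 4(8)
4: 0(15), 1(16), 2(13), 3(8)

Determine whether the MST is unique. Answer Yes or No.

Kruskal's algorithm — process edges by increasing weight (ties by edge label):
0—2 (1): add. Components now {0,2} {1} {3} {4}
0—1 (7): add. Components now {0,1,2} {3} {4}
3—4 (8): add. Components now {0,1,2} {3,4}
0—3 (10): add. Components now {0,1,2,3,4}
Every non-tree edge has weight strictly greater than the heaviest edge on the tree path between its endpoints, so the MST is unique.

Yes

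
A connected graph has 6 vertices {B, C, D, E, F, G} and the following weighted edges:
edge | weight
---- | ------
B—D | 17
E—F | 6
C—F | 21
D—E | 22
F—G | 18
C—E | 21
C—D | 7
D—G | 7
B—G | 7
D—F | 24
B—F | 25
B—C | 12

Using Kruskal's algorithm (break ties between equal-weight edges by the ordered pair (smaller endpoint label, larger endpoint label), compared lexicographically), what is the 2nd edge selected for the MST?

B-G

Kruskal: consider edges lightest-first.
E—F (6): add. Components now {B} {C} {D} {E,F} {G}
B—G (7): add. Components now {B,G} {C} {D} {E,F}
C—D (7): add. Components now {B,G} {C,D} {E,F}
D—G (7): add. Components now {B,C,D,G} {E,F}
B—C (12): skip — B and C already connected.
B—D (17): skip — B and D already connected.
F—G (18): add. Components now {B,C,D,E,F,G}
The 2nd edge added is B—G.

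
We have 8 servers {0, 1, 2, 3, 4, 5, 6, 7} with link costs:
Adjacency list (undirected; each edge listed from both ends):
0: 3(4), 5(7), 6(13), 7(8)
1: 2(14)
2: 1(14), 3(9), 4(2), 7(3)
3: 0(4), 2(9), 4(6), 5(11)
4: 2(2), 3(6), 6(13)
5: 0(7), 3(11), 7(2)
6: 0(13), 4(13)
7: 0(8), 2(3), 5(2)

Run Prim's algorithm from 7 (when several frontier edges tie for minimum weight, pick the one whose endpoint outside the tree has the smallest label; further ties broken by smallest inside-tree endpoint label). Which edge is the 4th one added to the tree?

3-4

Grow the tree from 7 using Prim:
Step 1: cheapest edge leaving the tree is 5–7 (2); add 5.
Step 2: cheapest edge leaving the tree is 2–7 (3); add 2.
Step 3: cheapest edge leaving the tree is 2–4 (2); add 4.
Step 4: cheapest edge leaving the tree is 3–4 (6); add 3.
Step 5: cheapest edge leaving the tree is 0–3 (4); add 0.
Step 6: cheapest edge leaving the tree is 0–6 (13); add 6.
Step 7: cheapest edge leaving the tree is 1–2 (14); add 1.
The 4th edge added is 3–4.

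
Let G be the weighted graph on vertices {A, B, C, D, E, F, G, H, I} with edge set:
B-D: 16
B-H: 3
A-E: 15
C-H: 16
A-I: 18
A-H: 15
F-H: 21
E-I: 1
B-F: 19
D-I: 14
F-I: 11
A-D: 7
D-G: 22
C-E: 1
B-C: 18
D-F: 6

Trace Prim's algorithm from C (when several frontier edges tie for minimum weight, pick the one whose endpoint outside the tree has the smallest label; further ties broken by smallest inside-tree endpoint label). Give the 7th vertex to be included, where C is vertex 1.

H

Grow the tree from C using Prim:
Step 1: cheapest edge leaving the tree is C-E (1); add E.
Step 2: cheapest edge leaving the tree is E-I (1); add I.
Step 3: cheapest edge leaving the tree is F-I (11); add F.
Step 4: cheapest edge leaving the tree is D-F (6); add D.
Step 5: cheapest edge leaving the tree is A-D (7); add A.
Step 6: cheapest edge leaving the tree is A-H (15); add H.
Step 7: cheapest edge leaving the tree is B-H (3); add B.
Step 8: cheapest edge leaving the tree is D-G (22); add G.
Vertex order: C, E, I, F, D, A, H, B, G. The 7th vertex is H.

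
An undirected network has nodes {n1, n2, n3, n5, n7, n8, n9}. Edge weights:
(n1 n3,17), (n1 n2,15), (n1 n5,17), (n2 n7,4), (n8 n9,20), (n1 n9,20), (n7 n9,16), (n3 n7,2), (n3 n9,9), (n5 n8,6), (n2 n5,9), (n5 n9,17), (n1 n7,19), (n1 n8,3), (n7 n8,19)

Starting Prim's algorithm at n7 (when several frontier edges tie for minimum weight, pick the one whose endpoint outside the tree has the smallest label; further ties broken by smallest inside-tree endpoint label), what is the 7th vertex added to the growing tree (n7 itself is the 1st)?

Prim, starting at n7.
Step 1: cheapest edge leaving the tree is n3 n7 (2); add n3.
Step 2: cheapest edge leaving the tree is n2 n7 (4); add n2.
Step 3: cheapest edge leaving the tree is n2 n5 (9); add n5.
Step 4: cheapest edge leaving the tree is n5 n8 (6); add n8.
Step 5: cheapest edge leaving the tree is n1 n8 (3); add n1.
Step 6: cheapest edge leaving the tree is n3 n9 (9); add n9.
Vertex order: n7, n3, n2, n5, n8, n1, n9. The 7th vertex is n9.

n9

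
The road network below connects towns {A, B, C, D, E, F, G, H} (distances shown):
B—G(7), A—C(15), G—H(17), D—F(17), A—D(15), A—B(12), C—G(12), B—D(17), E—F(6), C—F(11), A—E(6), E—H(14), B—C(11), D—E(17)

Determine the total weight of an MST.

70

Sort edges by weight, then run Kruskal:
A—E (6): add — endpoints in different components.
E—F (6): add — endpoints in different components.
B—G (7): add — endpoints in different components.
B—C (11): add — endpoints in different components.
C—F (11): add — endpoints in different components.
A—B (12): skip — A and B already connected.
C—G (12): skip — C and G already connected.
E—H (14): add — endpoints in different components.
A—C (15): skip — A and C already connected.
A—D (15): add — endpoints in different components.
MST edges: A—E, E—F, B—G, B—C, C—F, E—H, A—D; total weight 6+6+7+11+11+14+15 = 70.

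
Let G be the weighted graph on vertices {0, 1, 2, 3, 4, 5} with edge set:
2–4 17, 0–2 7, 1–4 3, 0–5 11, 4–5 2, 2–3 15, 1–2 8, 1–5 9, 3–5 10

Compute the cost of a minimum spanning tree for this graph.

Grow the tree from 1 using Prim:
Step 1: cheapest edge leaving the tree is 1–4 (3); add 4.
Step 2: cheapest edge leaving the tree is 4–5 (2); add 5.
Step 3: cheapest edge leaving the tree is 1–2 (8); add 2.
Step 4: cheapest edge leaving the tree is 0–2 (7); add 0.
Step 5: cheapest edge leaving the tree is 3–5 (10); add 3.
MST edges: 1–4, 4–5, 1–2, 0–2, 3–5; total weight 3+2+8+7+10 = 30.

30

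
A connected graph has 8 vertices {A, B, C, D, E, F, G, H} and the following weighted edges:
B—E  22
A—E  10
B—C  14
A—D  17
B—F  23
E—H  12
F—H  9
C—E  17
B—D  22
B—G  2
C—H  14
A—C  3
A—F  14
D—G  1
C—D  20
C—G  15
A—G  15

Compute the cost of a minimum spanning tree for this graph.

51

Prim, starting at G.
Step 1: cheapest edge leaving the tree is D—G (1); add D.
Step 2: cheapest edge leaving the tree is B—G (2); add B.
Step 3: cheapest edge leaving the tree is B—C (14); add C.
Step 4: cheapest edge leaving the tree is A—C (3); add A.
Step 5: cheapest edge leaving the tree is A—E (10); add E.
Step 6: cheapest edge leaving the tree is E—H (12); add H.
Step 7: cheapest edge leaving the tree is F—H (9); add F.
MST edges: D—G, B—G, B—C, A—C, A—E, E—H, F—H; total weight 1+2+14+3+10+12+9 = 51.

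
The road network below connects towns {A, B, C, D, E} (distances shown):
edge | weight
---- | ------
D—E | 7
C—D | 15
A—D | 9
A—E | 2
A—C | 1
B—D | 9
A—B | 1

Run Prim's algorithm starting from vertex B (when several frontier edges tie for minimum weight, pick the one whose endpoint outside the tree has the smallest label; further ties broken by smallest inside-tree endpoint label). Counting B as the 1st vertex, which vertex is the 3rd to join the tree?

C

Prim, starting at B.
Step 1: frontier [A—B 1, B—D 9] → take A—B (1); add A.
Step 2: frontier [A—C 1, A—E 2, A—D 9, B—D 9] → take A—C (1); add C.
Step 3: frontier [A—E 2, A—D 9, B—D 9, C—D 15] → take A—E (2); add E.
Step 4: frontier [A—D 9, B—D 9, C—D 15, D—E 7] → take D—E (7); add D.
Vertex order: B, A, C, E, D. The 3rd vertex is C.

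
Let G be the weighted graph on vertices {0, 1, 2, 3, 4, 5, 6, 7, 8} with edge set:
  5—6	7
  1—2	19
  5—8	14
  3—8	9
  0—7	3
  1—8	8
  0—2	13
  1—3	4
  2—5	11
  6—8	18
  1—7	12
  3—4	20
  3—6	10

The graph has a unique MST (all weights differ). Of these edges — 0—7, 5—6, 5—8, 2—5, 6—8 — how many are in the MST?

3

Kruskal: consider edges lightest-first.
0—7 (3): add — endpoints in different components.
1—3 (4): add — endpoints in different components.
5—6 (7): add — endpoints in different components.
1—8 (8): add — endpoints in different components.
3—8 (9): skip — 3 and 8 already connected.
3—6 (10): add — endpoints in different components.
2—5 (11): add — endpoints in different components.
1—7 (12): add — endpoints in different components.
0—2 (13): skip — 0 and 2 already connected.
5—8 (14): skip — 5 and 8 already connected.
6—8 (18): skip — 6 and 8 already connected.
1—2 (19): skip — 1 and 2 already connected.
3—4 (20): add — endpoints in different components.
MST edge set: {0—7, 1—3, 5—6, 1—8, 3—6, 2—5, 1—7, 3—4}.
Of the listed edges, {0—7, 5—6, 2—5} are in the MST → 3.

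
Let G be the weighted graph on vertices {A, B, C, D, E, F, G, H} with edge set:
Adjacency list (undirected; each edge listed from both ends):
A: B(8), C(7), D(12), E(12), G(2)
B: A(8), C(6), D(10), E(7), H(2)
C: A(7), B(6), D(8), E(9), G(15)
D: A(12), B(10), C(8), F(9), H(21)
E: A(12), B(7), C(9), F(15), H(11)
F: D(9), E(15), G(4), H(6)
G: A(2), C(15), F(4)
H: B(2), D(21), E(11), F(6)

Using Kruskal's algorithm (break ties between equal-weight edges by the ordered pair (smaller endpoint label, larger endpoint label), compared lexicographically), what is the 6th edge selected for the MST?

Sort edges by weight, then run Kruskal:
A G (2): add — endpoints in different components.
B H (2): add — endpoints in different components.
F G (4): add — endpoints in different components.
B C (6): add — endpoints in different components.
F H (6): add — endpoints in different components.
A C (7): skip — A and C already connected.
B E (7): add — endpoints in different components.
A B (8): skip — A and B already connected.
C D (8): add — endpoints in different components.
The 6th edge added is B E.

B-E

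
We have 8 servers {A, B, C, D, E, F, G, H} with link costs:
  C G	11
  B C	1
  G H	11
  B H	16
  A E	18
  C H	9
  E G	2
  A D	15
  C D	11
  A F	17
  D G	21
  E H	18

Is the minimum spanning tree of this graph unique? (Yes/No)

Kruskal: consider edges lightest-first.
B C (1): add — endpoints in different components.
E G (2): add — endpoints in different components.
C H (9): add — endpoints in different components.
C D (11): add — endpoints in different components.
C G (11): add — endpoints in different components.
G H (11): skip — G and H already connected.
A D (15): add — endpoints in different components.
B H (16): skip — B and H already connected.
A F (17): add — endpoints in different components.
Non-tree edge G H has weight 11, equal to the heaviest edge on its tree cycle — swapping gives another MST of the same weight. Not unique.

No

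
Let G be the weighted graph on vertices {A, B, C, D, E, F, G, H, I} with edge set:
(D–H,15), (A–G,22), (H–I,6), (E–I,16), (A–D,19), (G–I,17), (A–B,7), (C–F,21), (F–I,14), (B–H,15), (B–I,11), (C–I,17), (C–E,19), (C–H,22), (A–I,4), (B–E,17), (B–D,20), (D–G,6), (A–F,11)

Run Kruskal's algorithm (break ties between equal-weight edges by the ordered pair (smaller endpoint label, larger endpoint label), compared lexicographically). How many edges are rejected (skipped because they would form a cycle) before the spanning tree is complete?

Kruskal: consider edges lightest-first.
A–I (4): add — endpoints in different components.
D–G (6): add — endpoints in different components.
H–I (6): add — endpoints in different components.
A–B (7): add — endpoints in different components.
A–F (11): add — endpoints in different components.
B–I (11): skip — B and I already connected.
F–I (14): skip — F and I already connected.
B–H (15): skip — B and H already connected.
D–H (15): add — endpoints in different components.
E–I (16): add — endpoints in different components.
B–E (17): skip — B and E already connected.
C–I (17): add — endpoints in different components.
Edges rejected before the tree was complete: 4.

4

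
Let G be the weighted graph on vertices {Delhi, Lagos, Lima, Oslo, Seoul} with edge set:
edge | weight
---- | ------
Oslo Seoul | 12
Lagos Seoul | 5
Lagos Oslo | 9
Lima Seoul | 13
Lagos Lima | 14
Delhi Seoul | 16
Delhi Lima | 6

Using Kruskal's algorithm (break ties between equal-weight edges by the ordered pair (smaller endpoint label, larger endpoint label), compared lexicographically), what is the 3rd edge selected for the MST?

Lagos-Oslo

Kruskal's algorithm — process edges by increasing weight (ties by edge label):
Lagos Seoul (5): add — endpoints in different components.
Delhi Lima (6): add — endpoints in different components.
Lagos Oslo (9): add — endpoints in different components.
Oslo Seoul (12): skip — Oslo and Seoul already connected.
Lima Seoul (13): add — endpoints in different components.
The 3rd edge added is Lagos Oslo.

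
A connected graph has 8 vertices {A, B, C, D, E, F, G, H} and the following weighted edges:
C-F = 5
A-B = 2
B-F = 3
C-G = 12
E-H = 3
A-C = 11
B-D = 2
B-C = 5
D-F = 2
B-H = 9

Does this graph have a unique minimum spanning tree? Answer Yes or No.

No

Kruskal: consider edges lightest-first.
A-B (2): add — endpoints in different components.
B-D (2): add — endpoints in different components.
D-F (2): add — endpoints in different components.
B-F (3): skip — B and F already connected.
E-H (3): add — endpoints in different components.
B-C (5): add — endpoints in different components.
C-F (5): skip — C and F already connected.
B-H (9): add — endpoints in different components.
A-C (11): skip — A and C already connected.
C-G (12): add — endpoints in different components.
Non-tree edge C-F has weight 5, equal to the heaviest edge on its tree cycle — swapping gives another MST of the same weight. Not unique.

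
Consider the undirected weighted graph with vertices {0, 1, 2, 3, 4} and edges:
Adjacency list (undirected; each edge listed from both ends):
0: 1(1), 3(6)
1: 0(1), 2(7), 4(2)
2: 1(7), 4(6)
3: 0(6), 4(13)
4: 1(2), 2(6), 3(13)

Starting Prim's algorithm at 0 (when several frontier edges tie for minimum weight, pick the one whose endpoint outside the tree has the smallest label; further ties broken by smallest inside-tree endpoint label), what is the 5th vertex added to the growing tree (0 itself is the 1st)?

Prim, starting at 0.
Step 1: cheapest edge leaving the tree is 0-1 (1); add 1.
Step 2: cheapest edge leaving the tree is 1-4 (2); add 4.
Step 3: cheapest edge leaving the tree is 2-4 (6); add 2.
Step 4: cheapest edge leaving the tree is 0-3 (6); add 3.
Vertex order: 0, 1, 4, 2, 3. The 5th vertex is 3.

3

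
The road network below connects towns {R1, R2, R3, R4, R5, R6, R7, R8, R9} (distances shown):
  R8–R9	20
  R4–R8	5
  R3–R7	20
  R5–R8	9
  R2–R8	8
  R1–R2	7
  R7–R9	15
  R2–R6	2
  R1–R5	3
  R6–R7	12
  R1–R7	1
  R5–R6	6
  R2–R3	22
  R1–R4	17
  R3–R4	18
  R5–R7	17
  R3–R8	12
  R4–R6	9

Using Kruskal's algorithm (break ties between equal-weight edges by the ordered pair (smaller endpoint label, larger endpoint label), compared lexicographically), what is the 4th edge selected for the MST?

R4-R8

Kruskal: consider edges lightest-first.
R1–R7 (1): add — endpoints in different components.
R2–R6 (2): add — endpoints in different components.
R1–R5 (3): add — endpoints in different components.
R4–R8 (5): add — endpoints in different components.
R5–R6 (6): add — endpoints in different components.
R1–R2 (7): skip — R2 and R1 already connected.
R2–R8 (8): add — endpoints in different components.
R4–R6 (9): skip — R4 and R6 already connected.
R5–R8 (9): skip — R5 and R8 already connected.
R3–R8 (12): add — endpoints in different components.
R6–R7 (12): skip — R6 and R7 already connected.
R7–R9 (15): add — endpoints in different components.
The 4th edge added is R4–R8.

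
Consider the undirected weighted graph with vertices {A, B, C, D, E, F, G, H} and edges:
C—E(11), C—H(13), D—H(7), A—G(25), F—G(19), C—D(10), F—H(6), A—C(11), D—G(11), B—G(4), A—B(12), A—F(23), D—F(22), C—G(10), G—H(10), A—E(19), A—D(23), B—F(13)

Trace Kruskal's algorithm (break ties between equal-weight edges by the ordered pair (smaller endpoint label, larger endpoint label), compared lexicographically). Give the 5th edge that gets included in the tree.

C-G

Kruskal's algorithm — process edges by increasing weight (ties by edge label):
B—G (4): add — endpoints in different components.
F—H (6): add — endpoints in different components.
D—H (7): add — endpoints in different components.
C—D (10): add — endpoints in different components.
C—G (10): add — endpoints in different components.
G—H (10): skip — G and H already connected.
A—C (11): add — endpoints in different components.
C—E (11): add — endpoints in different components.
The 5th edge added is C—G.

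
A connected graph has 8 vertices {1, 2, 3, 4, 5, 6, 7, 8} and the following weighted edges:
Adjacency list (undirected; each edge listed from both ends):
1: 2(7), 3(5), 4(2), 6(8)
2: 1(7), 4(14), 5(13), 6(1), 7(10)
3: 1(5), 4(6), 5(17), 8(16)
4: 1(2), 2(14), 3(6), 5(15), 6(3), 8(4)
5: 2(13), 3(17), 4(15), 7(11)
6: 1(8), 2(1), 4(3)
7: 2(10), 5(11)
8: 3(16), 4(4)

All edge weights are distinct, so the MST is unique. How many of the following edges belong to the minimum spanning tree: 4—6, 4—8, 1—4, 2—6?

4

Sort edges by weight, then run Kruskal:
2—6 (1): add — endpoints in different components.
1—4 (2): add — endpoints in different components.
4—6 (3): add — endpoints in different components.
4—8 (4): add — endpoints in different components.
1—3 (5): add — endpoints in different components.
3—4 (6): skip — 3 and 4 already connected.
1—2 (7): skip — 1 and 2 already connected.
1—6 (8): skip — 1 and 6 already connected.
2—7 (10): add — endpoints in different components.
5—7 (11): add — endpoints in different components.
MST edge set: {2—6, 1—4, 4—6, 4—8, 1—3, 2—7, 5—7}.
Of the listed edges, {4—6, 4—8, 1—4, 2—6} are in the MST → 4.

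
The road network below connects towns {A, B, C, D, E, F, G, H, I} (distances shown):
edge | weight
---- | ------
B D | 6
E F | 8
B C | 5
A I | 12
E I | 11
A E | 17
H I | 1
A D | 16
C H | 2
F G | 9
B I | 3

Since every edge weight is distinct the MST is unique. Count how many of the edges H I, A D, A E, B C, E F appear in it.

2

Sort edges by weight, then run Kruskal:
H I (1): add — endpoints in different components.
C H (2): add — endpoints in different components.
B I (3): add — endpoints in different components.
B C (5): skip — B and C already connected.
B D (6): add — endpoints in different components.
E F (8): add — endpoints in different components.
F G (9): add — endpoints in different components.
E I (11): add — endpoints in different components.
A I (12): add — endpoints in different components.
MST edge set: {H I, C H, B I, B D, E F, F G, E I, A I}.
Of the listed edges, {H I, E F} are in the MST → 2.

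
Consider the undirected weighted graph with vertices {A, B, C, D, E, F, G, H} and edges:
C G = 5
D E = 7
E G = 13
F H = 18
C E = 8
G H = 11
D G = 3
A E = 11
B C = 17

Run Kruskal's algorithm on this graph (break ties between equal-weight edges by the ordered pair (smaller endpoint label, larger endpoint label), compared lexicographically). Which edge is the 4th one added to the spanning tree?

Kruskal: consider edges lightest-first.
D G (3): add — endpoints in different components.
C G (5): add — endpoints in different components.
D E (7): add — endpoints in different components.
C E (8): skip — C and E already connected.
A E (11): add — endpoints in different components.
G H (11): add — endpoints in different components.
E G (13): skip — E and G already connected.
B C (17): add — endpoints in different components.
F H (18): add — endpoints in different components.
The 4th edge added is A E.

A-E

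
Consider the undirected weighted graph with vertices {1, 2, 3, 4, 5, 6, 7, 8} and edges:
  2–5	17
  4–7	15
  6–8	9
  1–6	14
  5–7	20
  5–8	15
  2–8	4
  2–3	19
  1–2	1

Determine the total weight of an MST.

83

Sort edges by weight, then run Kruskal:
1–2 (1): add — endpoints in different components.
2–8 (4): add — endpoints in different components.
6–8 (9): add — endpoints in different components.
1–6 (14): skip — 1 and 6 already connected.
4–7 (15): add — endpoints in different components.
5–8 (15): add — endpoints in different components.
2–5 (17): skip — 2 and 5 already connected.
2–3 (19): add — endpoints in different components.
5–7 (20): add — endpoints in different components.
MST edges: 1–2, 2–8, 6–8, 4–7, 5–8, 2–3, 5–7; total weight 1+4+9+15+15+19+20 = 83.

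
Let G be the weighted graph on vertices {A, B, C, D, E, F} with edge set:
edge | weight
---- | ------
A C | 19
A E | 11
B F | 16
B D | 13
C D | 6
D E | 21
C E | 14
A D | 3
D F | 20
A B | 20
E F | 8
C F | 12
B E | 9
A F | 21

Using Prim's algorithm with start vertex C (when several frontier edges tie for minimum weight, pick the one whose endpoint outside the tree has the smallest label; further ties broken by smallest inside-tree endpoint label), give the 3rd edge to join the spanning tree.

Prim, starting at C.
Step 1: cheapest edge leaving the tree is C D (6); add D.
Step 2: cheapest edge leaving the tree is A D (3); add A.
Step 3: cheapest edge leaving the tree is A E (11); add E.
Step 4: cheapest edge leaving the tree is E F (8); add F.
Step 5: cheapest edge leaving the tree is B E (9); add B.
The 3rd edge added is A E.

A-E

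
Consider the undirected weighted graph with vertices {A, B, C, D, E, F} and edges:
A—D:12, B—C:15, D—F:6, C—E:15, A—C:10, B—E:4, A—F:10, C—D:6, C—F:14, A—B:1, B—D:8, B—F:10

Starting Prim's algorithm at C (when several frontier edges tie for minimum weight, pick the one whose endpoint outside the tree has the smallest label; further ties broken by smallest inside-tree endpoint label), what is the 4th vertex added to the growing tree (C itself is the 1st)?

B

Grow the tree from C using Prim:
Step 1: frontier [C—D 6, A—C 10, C—F 14, B—C 15, C—E 15] → take C—D (6); add D.
Step 2: frontier [A—C 10, C—F 14, B—C 15, C—E 15, D—F 6, B—D 8, A—D 12] → take D—F (6); add F.
Step 3: frontier [A—C 10, B—C 15, C—E 15, B—D 8, A—D 12, A—F 10, B—F 10] → take B—D (8); add B.
Step 4: frontier [A—B 1, B—E 4, A—C 10, C—E 15, A—D 12, A—F 10] → take A—B (1); add A.
Step 5: frontier [B—E 4, C—E 15] → take B—E (4); add E.
Vertex order: C, D, F, B, A, E. The 4th vertex is B.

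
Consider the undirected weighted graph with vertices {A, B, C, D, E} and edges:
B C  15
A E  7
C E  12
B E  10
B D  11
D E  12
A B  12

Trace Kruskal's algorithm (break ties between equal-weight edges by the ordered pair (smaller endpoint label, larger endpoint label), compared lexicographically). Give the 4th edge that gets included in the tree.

Kruskal: consider edges lightest-first.
A E (7): add — endpoints in different components.
B E (10): add — endpoints in different components.
B D (11): add — endpoints in different components.
A B (12): skip — A and B already connected.
C E (12): add — endpoints in different components.
The 4th edge added is C E.

C-E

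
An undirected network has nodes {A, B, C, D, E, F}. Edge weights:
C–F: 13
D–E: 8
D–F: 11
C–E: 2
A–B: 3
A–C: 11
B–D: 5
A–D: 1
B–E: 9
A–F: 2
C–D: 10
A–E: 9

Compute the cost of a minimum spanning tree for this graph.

Sort edges by weight, then run Kruskal:
A–D (1): add. Components now {A,D} {B} {C} {E} {F}
A–F (2): add. Components now {A,D,F} {B} {C} {E}
C–E (2): add. Components now {A,D,F} {B} {C,E}
A–B (3): add. Components now {A,B,D,F} {C,E}
B–D (5): skip — B and D already connected.
D–E (8): add. Components now {A,B,C,D,E,F}
MST edges: A–D, A–F, C–E, A–B, D–E; total weight 1+2+2+3+8 = 16.

16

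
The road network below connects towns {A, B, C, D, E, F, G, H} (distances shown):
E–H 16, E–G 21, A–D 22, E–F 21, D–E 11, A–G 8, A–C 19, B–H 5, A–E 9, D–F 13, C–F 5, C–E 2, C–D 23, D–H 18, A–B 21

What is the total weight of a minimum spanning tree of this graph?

56

Prim, starting at A.
Step 1: cheapest edge leaving the tree is A–G (8); add G.
Step 2: cheapest edge leaving the tree is A–E (9); add E.
Step 3: cheapest edge leaving the tree is C–E (2); add C.
Step 4: cheapest edge leaving the tree is C–F (5); add F.
Step 5: cheapest edge leaving the tree is D–E (11); add D.
Step 6: cheapest edge leaving the tree is E–H (16); add H.
Step 7: cheapest edge leaving the tree is B–H (5); add B.
MST edges: A–G, A–E, C–E, C–F, D–E, E–H, B–H; total weight 8+9+2+5+11+16+5 = 56.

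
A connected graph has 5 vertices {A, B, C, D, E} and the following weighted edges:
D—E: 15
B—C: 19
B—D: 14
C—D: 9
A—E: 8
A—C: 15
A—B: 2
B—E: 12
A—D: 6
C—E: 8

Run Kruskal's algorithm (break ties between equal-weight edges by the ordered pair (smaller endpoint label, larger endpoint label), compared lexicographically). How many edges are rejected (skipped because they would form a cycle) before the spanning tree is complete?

0

Kruskal's algorithm — process edges by increasing weight (ties by edge label):
A—B (2): add — endpoints in different components.
A—D (6): add — endpoints in different components.
A—E (8): add — endpoints in different components.
C—E (8): add — endpoints in different components.
Edges rejected before the tree was complete: 0.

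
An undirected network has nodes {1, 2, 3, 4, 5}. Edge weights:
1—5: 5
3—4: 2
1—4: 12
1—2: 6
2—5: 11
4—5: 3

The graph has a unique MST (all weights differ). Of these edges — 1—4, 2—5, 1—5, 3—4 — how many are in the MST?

Sort edges by weight, then run Kruskal:
3—4 (2): add. Components now {1} {2} {3,4} {5}
4—5 (3): add. Components now {1} {2} {3,4,5}
1—5 (5): add. Components now {1,3,4,5} {2}
1—2 (6): add. Components now {1,2,3,4,5}
MST edge set: {3—4, 4—5, 1—5, 1—2}.
Of the listed edges, {1—5, 3—4} are in the MST → 2.

2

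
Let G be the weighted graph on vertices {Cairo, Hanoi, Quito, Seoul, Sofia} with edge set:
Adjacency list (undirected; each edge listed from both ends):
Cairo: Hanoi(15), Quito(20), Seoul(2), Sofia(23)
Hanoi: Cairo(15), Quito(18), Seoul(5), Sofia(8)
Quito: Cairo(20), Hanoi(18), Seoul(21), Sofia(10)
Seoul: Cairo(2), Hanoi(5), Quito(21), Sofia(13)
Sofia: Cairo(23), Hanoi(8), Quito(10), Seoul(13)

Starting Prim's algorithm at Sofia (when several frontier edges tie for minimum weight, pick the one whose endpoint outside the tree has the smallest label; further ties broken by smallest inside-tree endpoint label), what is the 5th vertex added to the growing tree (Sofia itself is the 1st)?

Quito

Prim's algorithm from Sofia:
Step 1: cheapest edge leaving the tree is Hanoi–Sofia (8); add Hanoi.
Step 2: cheapest edge leaving the tree is Hanoi–Seoul (5); add Seoul.
Step 3: cheapest edge leaving the tree is Cairo–Seoul (2); add Cairo.
Step 4: cheapest edge leaving the tree is Quito–Sofia (10); add Quito.
Vertex order: Sofia, Hanoi, Seoul, Cairo, Quito. The 5th vertex is Quito.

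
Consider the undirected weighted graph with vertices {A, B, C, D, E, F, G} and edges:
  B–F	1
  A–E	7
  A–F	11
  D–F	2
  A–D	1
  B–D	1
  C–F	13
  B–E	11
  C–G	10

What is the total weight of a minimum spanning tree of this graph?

Kruskal: consider edges lightest-first.
A–D (1): add — endpoints in different components.
B–D (1): add — endpoints in different components.
B–F (1): add — endpoints in different components.
D–F (2): skip — D and F already connected.
A–E (7): add — endpoints in different components.
C–G (10): add — endpoints in different components.
A–F (11): skip — A and F already connected.
B–E (11): skip — B and E already connected.
C–F (13): add — endpoints in different components.
MST edges: A–D, B–D, B–F, A–E, C–G, C–F; total weight 1+1+1+7+10+13 = 33.

33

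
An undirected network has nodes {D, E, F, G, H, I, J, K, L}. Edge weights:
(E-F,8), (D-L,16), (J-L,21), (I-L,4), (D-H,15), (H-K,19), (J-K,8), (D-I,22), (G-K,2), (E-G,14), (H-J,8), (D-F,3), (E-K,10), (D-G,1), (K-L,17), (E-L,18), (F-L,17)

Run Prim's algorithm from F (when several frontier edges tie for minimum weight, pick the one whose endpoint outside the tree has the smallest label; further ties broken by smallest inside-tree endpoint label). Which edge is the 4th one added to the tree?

Prim's algorithm from F:
Step 1: cheapest edge leaving the tree is D-F (3); add D.
Step 2: cheapest edge leaving the tree is D-G (1); add G.
Step 3: cheapest edge leaving the tree is G-K (2); add K.
Step 4: cheapest edge leaving the tree is E-F (8); add E.
Step 5: cheapest edge leaving the tree is J-K (8); add J.
Step 6: cheapest edge leaving the tree is H-J (8); add H.
Step 7: cheapest edge leaving the tree is D-L (16); add L.
Step 8: cheapest edge leaving the tree is I-L (4); add I.
The 4th edge added is E-F.

E-F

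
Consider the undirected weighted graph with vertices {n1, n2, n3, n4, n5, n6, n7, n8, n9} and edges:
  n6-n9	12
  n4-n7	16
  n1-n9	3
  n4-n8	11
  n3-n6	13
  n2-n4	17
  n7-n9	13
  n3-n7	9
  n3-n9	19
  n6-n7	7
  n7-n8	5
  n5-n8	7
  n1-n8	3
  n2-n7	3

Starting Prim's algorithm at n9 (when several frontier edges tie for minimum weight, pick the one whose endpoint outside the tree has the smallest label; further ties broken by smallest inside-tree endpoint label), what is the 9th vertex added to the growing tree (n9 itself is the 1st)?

n4

Prim's algorithm from n9:
Step 1: frontier [n1-n9 3, n6-n9 12, n7-n9 13, n3-n9 19] → take n1-n9 (3); add n1.
Step 2: frontier [n1-n8 3, n6-n9 12, n7-n9 13, n3-n9 19] → take n1-n8 (3); add n8.
Step 3: frontier [n7-n8 5, n5-n8 7, n4-n8 11, n6-n9 12, n7-n9 13, n3-n9 19] → take n7-n8 (5); add n7.
Step 4: frontier [n2-n7 3, n6-n7 7, n3-n7 9, n4-n7 16, n5-n8 7, n4-n8 11, n6-n9 12, n3-n9 19] → take n2-n7 (3); add n2.
Step 5: frontier [n2-n4 17, n6-n7 7, n3-n7 9, n4-n7 16, n5-n8 7, n4-n8 11, n6-n9 12, n3-n9 19] → take n5-n8 (7); add n5.
Step 6: frontier [n2-n4 17, n6-n7 7, n3-n7 9, n4-n7 16, n4-n8 11, n6-n9 12, n3-n9 19] → take n6-n7 (7); add n6.
Step 7: frontier [n2-n4 17, n3-n6 13, n3-n7 9, n4-n7 16, n4-n8 11, n3-n9 19] → take n3-n7 (9); add n3.
Step 8: frontier [n2-n4 17, n4-n7 16, n4-n8 11] → take n4-n8 (11); add n4.
Vertex order: n9, n1, n8, n7, n2, n5, n6, n3, n4. The 9th vertex is n4.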